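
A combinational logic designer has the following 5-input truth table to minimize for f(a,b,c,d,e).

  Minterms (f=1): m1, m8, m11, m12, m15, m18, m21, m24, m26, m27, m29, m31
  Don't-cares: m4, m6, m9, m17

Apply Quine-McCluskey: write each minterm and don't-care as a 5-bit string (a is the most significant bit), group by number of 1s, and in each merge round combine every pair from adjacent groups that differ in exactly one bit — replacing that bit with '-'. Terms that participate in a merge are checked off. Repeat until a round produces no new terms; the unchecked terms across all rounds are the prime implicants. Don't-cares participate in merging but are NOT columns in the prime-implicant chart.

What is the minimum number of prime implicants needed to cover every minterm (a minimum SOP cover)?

size-2^0 implicants → 00001(✓)  00100(✓)  00110(✓)  01000(✓)  01001(✓)  01011(✓)  01100(✓)  01111(✓)  10001(✓)  10010(✓)  10101(✓)  11000(✓)  11010(✓)  11011(✓)  11101(✓)  11111(✓)
size-2^1 implicants → -0001  -1000  -1011(✓)  -1111(✓)  0-001  0-100  001-0  01-00  01-11(✓)  010-1  0100-  1-010  1-101  10-01  11-11(✓)  110-0  1101-  111-1
size-2^2 implicants → -1-11
Unchecked terms (primes): -0001, -1-11, -1000, 0-001, 0-100, 001-0, 01-00, 010-1, 0100-, 1-010, 1-101, 10-01, 110-0, 1101-, 111-1
Minterm coverage:
  m1 ⊆ -0001,0-001
  m8 ⊆ -1000,01-00,0100-
  m11 ⊆ -1-11,010-1
  m12 ⊆ 0-100,01-00
  m15 ⊆ -1-11 [E]
  m18 ⊆ 1-010 [E]
  m21 ⊆ 1-101,10-01
  m24 ⊆ -1000,110-0
  m26 ⊆ 1-010,110-0,1101-
  m27 ⊆ -1-11,1101-
  m29 ⊆ 1-101,111-1
  m31 ⊆ -1-11,111-1
E = {-1-11, 1-010}
Petrick residual → -0001, -1000, 0-100, 1-101
Cover = b'c'd'e + bde + bc'd'e' + a'cd'e' + ac'de' + acd'e  |cover|=6

6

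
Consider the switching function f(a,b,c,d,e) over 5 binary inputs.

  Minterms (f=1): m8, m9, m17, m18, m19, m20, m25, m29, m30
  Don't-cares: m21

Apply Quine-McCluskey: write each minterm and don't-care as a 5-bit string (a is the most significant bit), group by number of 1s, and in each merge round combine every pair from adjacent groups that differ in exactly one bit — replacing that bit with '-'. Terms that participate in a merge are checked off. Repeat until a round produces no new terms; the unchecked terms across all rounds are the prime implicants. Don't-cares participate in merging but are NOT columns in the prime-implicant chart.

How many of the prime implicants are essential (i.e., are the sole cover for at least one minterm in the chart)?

5

Round 0: 01000✓ 01001✓ 10001✓ 10010✓ 10011✓ 10100✓ 10101✓ 11001✓ 11101✓ 11110
Round 1: -1001 0100- 1-001✓ 1-101✓ 10-01✓ 100-1 1001- 1010- 11-01✓
Round 2: 1--01
PIs = {-1001, 0100-, 1--01, 100-1, 1001-, 1010-, 11110}
Coverage chart:
  m8: 0100- ←essential
  m9: -1001,0100-
  m17: 1--01,100-1
  m18: 1001- ←essential
  m19: 100-1,1001-
  m20: 1010- ←essential
  m25: -1001,1--01
  m29: 1--01 ←essential
  m30: 11110 ←essential
Essential: 0100-, 1--01, 1001-, 1010-, 11110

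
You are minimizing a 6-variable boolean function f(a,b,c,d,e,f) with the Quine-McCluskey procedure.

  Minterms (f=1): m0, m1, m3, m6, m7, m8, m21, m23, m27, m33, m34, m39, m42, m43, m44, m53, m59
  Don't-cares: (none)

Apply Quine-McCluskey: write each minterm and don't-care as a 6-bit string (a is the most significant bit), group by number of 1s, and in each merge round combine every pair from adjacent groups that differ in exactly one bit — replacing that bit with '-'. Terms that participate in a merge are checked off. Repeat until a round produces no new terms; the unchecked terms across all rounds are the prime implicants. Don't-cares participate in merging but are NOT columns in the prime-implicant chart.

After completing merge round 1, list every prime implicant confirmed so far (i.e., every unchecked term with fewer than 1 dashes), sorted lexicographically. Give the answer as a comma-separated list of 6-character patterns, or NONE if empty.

101100

size-2^0 implicants → 000000(✓)  000001(✓)  000011(✓)  000110(✓)  000111(✓)  001000(✓)  010101(✓)  010111(✓)  011011(✓)  100001(✓)  100010(✓)  100111(✓)  101010(✓)  101011(✓)  101100  110101(✓)  111011(✓)
size-2^1 implicants → -00001  -00111  -10101  -11011  0-0111  00-000  000-11  0000-1  00000-  00011-  0101-1  1-1011  10-010  10101-
Unchecked terms (primes): -00001, -00111, -10101, -11011, 0-0111, 00-000, 000-11, 0000-1, 00000-, 00011-, 0101-1, 1-1011, 10-010, 10101-, 101100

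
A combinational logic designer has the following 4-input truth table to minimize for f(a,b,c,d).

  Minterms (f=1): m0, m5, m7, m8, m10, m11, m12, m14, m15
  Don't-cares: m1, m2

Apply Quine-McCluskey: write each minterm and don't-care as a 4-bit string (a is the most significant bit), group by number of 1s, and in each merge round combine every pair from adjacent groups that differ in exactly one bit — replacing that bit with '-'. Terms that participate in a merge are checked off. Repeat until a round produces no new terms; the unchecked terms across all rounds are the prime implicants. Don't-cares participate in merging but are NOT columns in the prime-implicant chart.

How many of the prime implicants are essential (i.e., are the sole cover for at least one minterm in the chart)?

2

[col 0] 0000*, 0001*, 0010*, 0101*, 0111*, 1000*, 1010*, 1011*, 1100*, 1110*, 1111*
[col 1] -000*, -010*, -111, 0-01, 00-0*, 000-, 01-1, 1-00*, 1-10*, 1-11*, 10-0*, 101-*, 11-0*, 111-*
[col 2] -0-0, 1--0, 1-1-
Prime implicants: -0-0, -111, 0-01, 000-, 01-1, 1--0, 1-1-
PI chart (minterm → PIs covering it):
  0 | -0-0,000-
  5 | 0-01,01-1
  7 | -111,01-1
  8 | -0-0,1--0
  10 | -0-0,1--0,1-1-
  11 | 1-1-  (sole → essential)
  12 | 1--0  (sole → essential)
  14 | 1--0,1-1-
  15 | -111,1-1-
Essential prime implicants: 1--0, 1-1-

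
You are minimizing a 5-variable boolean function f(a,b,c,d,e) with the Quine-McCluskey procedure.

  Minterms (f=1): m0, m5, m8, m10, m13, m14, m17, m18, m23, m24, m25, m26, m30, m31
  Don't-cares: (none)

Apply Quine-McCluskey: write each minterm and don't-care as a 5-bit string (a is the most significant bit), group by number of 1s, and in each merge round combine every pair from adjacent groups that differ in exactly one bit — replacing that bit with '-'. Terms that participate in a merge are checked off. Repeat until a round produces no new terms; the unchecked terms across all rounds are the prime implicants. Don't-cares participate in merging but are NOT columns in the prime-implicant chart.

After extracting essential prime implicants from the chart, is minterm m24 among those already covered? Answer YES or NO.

[col 0] 00000*, 00101*, 01000*, 01010*, 01101*, 01110*, 10001*, 10010*, 10111*, 11000*, 11001*, 11010*, 11110*, 11111*
[col 1] -1000*, -1010*, -1110*, 0-000, 0-101, 01-10*, 010-0*, 1-001, 1-010, 1-111, 11-10*, 110-0*, 1100-, 1111-
[col 2] -1-10, -10-0
Prime implicants: -1-10, -10-0, 0-000, 0-101, 1-001, 1-010, 1-111, 1100-, 1111-
PI chart (minterm → PIs covering it):
  0 | 0-000  (sole → essential)
  5 | 0-101  (sole → essential)
  8 | -10-0,0-000
  10 | -1-10,-10-0
  13 | 0-101  (sole → essential)
  14 | -1-10  (sole → essential)
  17 | 1-001  (sole → essential)
  18 | 1-010  (sole → essential)
  23 | 1-111  (sole → essential)
  24 | -10-0,1100-
  25 | 1-001,1100-
  26 | -1-10,-10-0,1-010
  30 | -1-10,1111-
  31 | 1-111,1111-
Essential prime implicants: -1-10, 0-000, 0-101, 1-001, 1-010, 1-111

NO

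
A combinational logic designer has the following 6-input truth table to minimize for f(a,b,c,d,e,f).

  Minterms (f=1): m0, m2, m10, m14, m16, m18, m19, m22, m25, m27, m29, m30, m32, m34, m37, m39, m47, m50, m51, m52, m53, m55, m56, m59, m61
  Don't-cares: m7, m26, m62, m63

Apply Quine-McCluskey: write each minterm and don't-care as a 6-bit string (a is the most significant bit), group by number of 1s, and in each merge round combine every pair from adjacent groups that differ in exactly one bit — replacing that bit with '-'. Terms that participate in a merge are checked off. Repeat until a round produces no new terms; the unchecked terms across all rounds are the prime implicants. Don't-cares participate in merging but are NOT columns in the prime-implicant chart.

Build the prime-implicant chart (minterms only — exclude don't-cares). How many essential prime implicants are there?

8

Round 0: 000000✓ 000010✓ 000111✓ 001010✓ 001110✓ 010000✓ 010010✓ 010011✓ 010110✓ 011001✓ 011010✓ 011011✓ 011101✓ 011110✓ 100000✓ 100010✓ 100101✓ 100111✓ 101111✓ 110010✓ 110011✓ 110100✓ 110101✓ 110111✓ 111000 111011✓ 111101✓ 111110✓ 111111✓
Round 1: -00000✓ -00010✓ -00111 -10010✓ -10011✓ -11011✓ -11101 -11110 0-0000✓ 0-0010✓ 0-1010✓ 0-1110✓ 00-010✓ 0000-0✓ 001-10✓ 01-010✓ 01-011✓ 01-110✓ 010-10✓ 0100-0✓ 01001-✓ 011-01 011-10✓ 0110-1 01101-✓ 1-0010✓ 1-0101✓ 1-0111✓ 1-1111✓ 10-111✓ 1000-0✓ 1001-1✓ 11-011✓ 11-101✓ 11-111✓ 110-11✓ 11001-✓ 1101-1✓ 11010- 111-11✓ 1111-1✓ 11111-
Round 2: --0010 -000-0 -1-011 -1001- 0--010 0-00-0 0-1-10 01--10 01-01- 1--111 1-01-1 11--11 11-1-1
PIs = {--0010, -000-0, -00111, -1-011, -1001-, -11101, -11110, 0--010, 0-00-0, 0-1-10, 01--10, 01-01-, 011-01, 0110-1, 1--111, 1-01-1, 11--11, 11-1-1, 11010-, 111000, 11111-}
Coverage chart:
  m0: -000-0,0-00-0
  m2: --0010,-000-0,0--010,0-00-0
  m10: 0--010,0-1-10
  m14: 0-1-10 ←essential
  m16: 0-00-0 ←essential
  m18: --0010,-1001-,0--010,0-00-0,01--10,01-01-
  m19: -1-011,-1001-,01-01-
  m22: 01--10 ←essential
  m25: 011-01,0110-1
  m27: -1-011,01-01-,0110-1
  m29: -11101,011-01
  m30: -11110,0-1-10,01--10
  m32: -000-0 ←essential
  m34: --0010,-000-0
  m37: 1-01-1 ←essential
  m39: -00111,1--111,1-01-1
  m47: 1--111 ←essential
  m50: --0010,-1001-
  m51: -1-011,-1001-,11--11
  m52: 11010- ←essential
  m53: 1-01-1,11-1-1,11010-
  m55: 1--111,1-01-1,11--11,11-1-1
  m56: 111000 ←essential
  m59: -1-011,11--11
  m61: -11101,11-1-1
Essential: -000-0, 0-00-0, 0-1-10, 01--10, 1--111, 1-01-1, 11010-, 111000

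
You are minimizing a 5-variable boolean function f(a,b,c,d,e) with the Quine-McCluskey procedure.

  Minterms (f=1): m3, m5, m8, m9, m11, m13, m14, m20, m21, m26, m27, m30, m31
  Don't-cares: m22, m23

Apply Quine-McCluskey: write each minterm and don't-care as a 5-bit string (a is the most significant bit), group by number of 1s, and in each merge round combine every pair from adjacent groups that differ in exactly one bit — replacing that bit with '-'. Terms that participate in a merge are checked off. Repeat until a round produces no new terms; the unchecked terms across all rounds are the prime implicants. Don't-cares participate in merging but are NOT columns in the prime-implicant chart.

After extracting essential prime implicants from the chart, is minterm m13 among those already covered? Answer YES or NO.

Round 0: 00011✓ 00101✓ 01000✓ 01001✓ 01011✓ 01101✓ 01110✓ 10100✓ 10101✓ 10110✓ 10111✓ 11010✓ 11011✓ 11110✓ 11111✓
Round 1: -0101 -1011 -1110 0-011 0-101 01-01 010-1 0100- 1-110✓ 1-111✓ 101-0✓ 101-1✓ 1010-✓ 1011-✓ 11-10✓ 11-11✓ 1101-✓ 1111-✓
Round 2: 1-11- 101-- 11-1-
PIs = {-0101, -1011, -1110, 0-011, 0-101, 01-01, 010-1, 0100-, 1-11-, 101--, 11-1-}
Coverage chart:
  m3: 0-011 ←essential
  m5: -0101,0-101
  m8: 0100- ←essential
  m9: 01-01,010-1,0100-
  m11: -1011,0-011,010-1
  m13: 0-101,01-01
  m14: -1110 ←essential
  m20: 101-- ←essential
  m21: -0101,101--
  m26: 11-1- ←essential
  m27: -1011,11-1-
  m30: -1110,1-11-,11-1-
  m31: 1-11-,11-1-
Essential: -1110, 0-011, 0100-, 101--, 11-1-

NO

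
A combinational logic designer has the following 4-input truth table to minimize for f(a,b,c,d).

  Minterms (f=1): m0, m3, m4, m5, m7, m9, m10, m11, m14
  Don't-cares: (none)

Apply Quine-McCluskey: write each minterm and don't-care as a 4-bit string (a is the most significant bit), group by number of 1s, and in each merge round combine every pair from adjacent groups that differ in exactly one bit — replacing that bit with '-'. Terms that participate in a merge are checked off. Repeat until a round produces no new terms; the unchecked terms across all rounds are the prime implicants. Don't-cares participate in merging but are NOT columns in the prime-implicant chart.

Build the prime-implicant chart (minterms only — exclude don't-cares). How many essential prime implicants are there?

3

size-2^0 implicants → 0000(✓)  0011(✓)  0100(✓)  0101(✓)  0111(✓)  1001(✓)  1010(✓)  1011(✓)  1110(✓)
size-2^1 implicants → -011  0-00  0-11  01-1  010-  1-10  10-1  101-
Unchecked terms (primes): -011, 0-00, 0-11, 01-1, 010-, 1-10, 10-1, 101-
Minterm coverage:
  m0 ⊆ 0-00 [E]
  m3 ⊆ -011,0-11
  m4 ⊆ 0-00,010-
  m5 ⊆ 01-1,010-
  m7 ⊆ 0-11,01-1
  m9 ⊆ 10-1 [E]
  m10 ⊆ 1-10,101-
  m11 ⊆ -011,10-1,101-
  m14 ⊆ 1-10 [E]
E = {0-00, 1-10, 10-1}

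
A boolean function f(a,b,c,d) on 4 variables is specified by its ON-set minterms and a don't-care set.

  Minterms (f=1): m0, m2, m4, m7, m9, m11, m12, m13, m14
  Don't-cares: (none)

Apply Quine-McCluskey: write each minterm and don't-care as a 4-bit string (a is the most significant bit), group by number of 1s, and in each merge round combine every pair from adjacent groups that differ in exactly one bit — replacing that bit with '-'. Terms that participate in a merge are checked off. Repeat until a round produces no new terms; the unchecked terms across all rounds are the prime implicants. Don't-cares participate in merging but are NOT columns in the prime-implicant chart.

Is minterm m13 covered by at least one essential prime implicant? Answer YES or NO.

NO

size-2^0 implicants → 0000(✓)  0010(✓)  0100(✓)  0111  1001(✓)  1011(✓)  1100(✓)  1101(✓)  1110(✓)
size-2^1 implicants → -100  0-00  00-0  1-01  10-1  11-0  110-
Unchecked terms (primes): -100, 0-00, 00-0, 0111, 1-01, 10-1, 11-0, 110-
Minterm coverage:
  m0 ⊆ 0-00,00-0
  m2 ⊆ 00-0 [E]
  m4 ⊆ -100,0-00
  m7 ⊆ 0111 [E]
  m9 ⊆ 1-01,10-1
  m11 ⊆ 10-1 [E]
  m12 ⊆ -100,11-0,110-
  m13 ⊆ 1-01,110-
  m14 ⊆ 11-0 [E]
E = {00-0, 0111, 10-1, 11-0}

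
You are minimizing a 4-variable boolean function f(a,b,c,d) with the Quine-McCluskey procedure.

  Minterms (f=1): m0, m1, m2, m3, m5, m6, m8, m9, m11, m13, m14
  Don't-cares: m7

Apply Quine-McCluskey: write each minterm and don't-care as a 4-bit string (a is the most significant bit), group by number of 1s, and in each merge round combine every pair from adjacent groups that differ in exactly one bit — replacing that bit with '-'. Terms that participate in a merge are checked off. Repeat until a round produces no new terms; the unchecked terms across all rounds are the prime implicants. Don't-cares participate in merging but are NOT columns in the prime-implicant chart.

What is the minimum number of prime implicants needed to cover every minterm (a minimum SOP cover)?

Round 0: 0000✓ 0001✓ 0010✓ 0011✓ 0101✓ 0110✓ 0111✓ 1000✓ 1001✓ 1011✓ 1101✓ 1110✓
Round 1: -000✓ -001✓ -011✓ -101✓ -110 0-01✓ 0-10✓ 0-11✓ 00-0✓ 00-1✓ 000-✓ 001-✓ 01-1✓ 011-✓ 1-01✓ 10-1✓ 100-✓
Round 2: --01 -0-1 -00- 0--1 0-1- 00--
PIs = {--01, -0-1, -00-, -110, 0--1, 0-1-, 00--}
Coverage chart:
  m0: -00-,00--
  m1: --01,-0-1,-00-,0--1,00--
  m2: 0-1-,00--
  m3: -0-1,0--1,0-1-,00--
  m5: --01,0--1
  m6: -110,0-1-
  m8: -00- ←essential
  m9: --01,-0-1,-00-
  m11: -0-1 ←essential
  m13: --01 ←essential
  m14: -110 ←essential
Essential: --01, -0-1, -00-, -110
Petrick residual → 0-1-
Min cover (5 terms): c'd + b'd + b'c' + bcd' + a'c

5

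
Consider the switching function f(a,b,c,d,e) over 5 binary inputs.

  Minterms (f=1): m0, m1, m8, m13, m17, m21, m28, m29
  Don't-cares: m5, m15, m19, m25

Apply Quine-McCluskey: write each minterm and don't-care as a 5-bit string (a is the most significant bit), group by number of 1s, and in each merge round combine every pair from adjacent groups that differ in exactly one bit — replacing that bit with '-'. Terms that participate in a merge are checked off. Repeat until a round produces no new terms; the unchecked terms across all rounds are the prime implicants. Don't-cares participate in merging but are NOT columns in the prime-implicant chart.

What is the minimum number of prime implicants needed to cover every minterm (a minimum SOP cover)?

[col 0] 00000*, 00001*, 00101*, 01000*, 01101*, 01111*, 10001*, 10011*, 10101*, 11001*, 11100*, 11101*
[col 1] -0001*, -0101*, -1101*, 0-000, 0-101*, 00-01*, 0000-, 011-1, 1-001*, 1-101*, 10-01*, 100-1, 11-01*, 1110-
[col 2] --101, -0-01, 1--01
Prime implicants: --101, -0-01, 0-000, 0000-, 011-1, 1--01, 100-1, 1110-
PI chart (minterm → PIs covering it):
  0 | 0-000,0000-
  1 | -0-01,0000-
  8 | 0-000  (sole → essential)
  13 | --101,011-1
  17 | -0-01,1--01,100-1
  21 | --101,-0-01,1--01
  28 | 1110-  (sole → essential)
  29 | --101,1--01,1110-
Essential prime implicants: 0-000, 1110-
Petrick residual → --101, -0-01
Minimum SOP uses 4 PIs: cd'e + b'd'e + a'c'd'e' + abcd'

4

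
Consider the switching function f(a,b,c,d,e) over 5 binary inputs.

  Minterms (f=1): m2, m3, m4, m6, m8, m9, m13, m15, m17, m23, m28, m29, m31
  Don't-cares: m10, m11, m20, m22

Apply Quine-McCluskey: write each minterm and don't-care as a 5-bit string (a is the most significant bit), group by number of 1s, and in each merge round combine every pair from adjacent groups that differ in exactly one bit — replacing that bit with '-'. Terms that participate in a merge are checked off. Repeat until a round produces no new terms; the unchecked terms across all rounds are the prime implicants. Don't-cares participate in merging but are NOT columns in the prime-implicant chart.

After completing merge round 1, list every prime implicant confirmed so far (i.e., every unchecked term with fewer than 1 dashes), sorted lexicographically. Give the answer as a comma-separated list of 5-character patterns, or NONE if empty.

size-2^0 implicants → 00010(✓)  00011(✓)  00100(✓)  00110(✓)  01000(✓)  01001(✓)  01010(✓)  01011(✓)  01101(✓)  01111(✓)  10001  10100(✓)  10110(✓)  10111(✓)  11100(✓)  11101(✓)  11111(✓)
size-2^1 implicants → -0100(✓)  -0110(✓)  -1101(✓)  -1111(✓)  0-010(✓)  0-011(✓)  00-10  0001-(✓)  001-0(✓)  01-01(✓)  01-11(✓)  010-0(✓)  010-1(✓)  0100-(✓)  0101-(✓)  011-1(✓)  1-100  1-111  101-0(✓)  1011-  111-1(✓)  1110-
size-2^2 implicants → -01-0  -11-1  0-01-  01--1  010--
Unchecked terms (primes): -01-0, -11-1, 0-01-, 00-10, 01--1, 010--, 1-100, 1-111, 10001, 1011-, 1110-

10001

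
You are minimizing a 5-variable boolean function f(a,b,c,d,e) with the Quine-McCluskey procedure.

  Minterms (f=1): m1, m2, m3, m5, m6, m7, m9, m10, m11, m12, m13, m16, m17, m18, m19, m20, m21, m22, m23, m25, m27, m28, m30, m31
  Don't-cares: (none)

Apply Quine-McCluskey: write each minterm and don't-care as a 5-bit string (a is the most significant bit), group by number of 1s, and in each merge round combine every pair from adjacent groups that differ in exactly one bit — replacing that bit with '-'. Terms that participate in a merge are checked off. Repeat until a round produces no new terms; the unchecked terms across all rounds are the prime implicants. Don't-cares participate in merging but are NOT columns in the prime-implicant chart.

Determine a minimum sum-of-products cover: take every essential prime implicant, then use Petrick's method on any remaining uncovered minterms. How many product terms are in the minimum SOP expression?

7

[col 0] 00001*, 00010*, 00011*, 00101*, 00110*, 00111*, 01001*, 01010*, 01011*, 01100*, 01101*, 10000*, 10001*, 10010*, 10011*, 10100*, 10101*, 10110*, 10111*, 11001*, 11011*, 11100*, 11110*, 11111*
[col 1] -0001*, -0010*, -0011*, -0101*, -0110*, -0111*, -1001*, -1011*, -1100, 0-001*, 0-010*, 0-011*, 0-101*, 00-01*, 00-10*, 00-11*, 000-1*, 0001-*, 001-1*, 0011-*, 01-01*, 010-1*, 0101-*, 0110-, 1-001*, 1-011*, 1-100*, 1-110*, 1-111*, 10-00*, 10-01*, 10-10*, 10-11*, 100-0*, 100-1*, 1000-*, 1001-*, 101-0*, 101-1*, 1010-*, 1011-*, 11-11*, 110-1*, 111-0*, 1111-*
[col 2] --001*, --011*, -0-01*, -0-10*, -0-11*, -00-1*, -001-*, -01-1*, -011-*, -10-1*, 0--01, 0-0-1*, 0-01-, 00--1*, 00-1-*, 1--11, 1-0-1*, 1-1-0, 1-11-, 10--0*, 10--1*, 10-0-*, 10-1-*, 100--*, 101--*
[col 3] --0-1, -0--1, -0-1-, 10---
Prime implicants: --0-1, -0--1, -0-1-, -1100, 0--01, 0-01-, 0110-, 1--11, 1-1-0, 1-11-, 10---
PI chart (minterm → PIs covering it):
  1 | --0-1,-0--1,0--01
  2 | -0-1-,0-01-
  3 | --0-1,-0--1,-0-1-,0-01-
  5 | -0--1,0--01
  6 | -0-1-  (sole → essential)
  7 | -0--1,-0-1-
  9 | --0-1,0--01
  10 | 0-01-  (sole → essential)
  11 | --0-1,0-01-
  12 | -1100,0110-
  13 | 0--01,0110-
  16 | 10---  (sole → essential)
  17 | --0-1,-0--1,10---
  18 | -0-1-,10---
  19 | --0-1,-0--1,-0-1-,1--11,10---
  20 | 1-1-0,10---
  21 | -0--1,10---
  22 | -0-1-,1-1-0,1-11-,10---
  23 | -0--1,-0-1-,1--11,1-11-,10---
  25 | --0-1  (sole → essential)
  27 | --0-1,1--11
  28 | -1100,1-1-0
  30 | 1-1-0,1-11-
  31 | 1--11,1-11-
Essential prime implicants: --0-1, -0-1-, 0-01-, 10---
Petrick residual → -1100, 0--01, 1-11-
Minimum SOP uses 7 PIs: c'e + b'd + bcd'e' + a'd'e + a'c'd + acd + ab'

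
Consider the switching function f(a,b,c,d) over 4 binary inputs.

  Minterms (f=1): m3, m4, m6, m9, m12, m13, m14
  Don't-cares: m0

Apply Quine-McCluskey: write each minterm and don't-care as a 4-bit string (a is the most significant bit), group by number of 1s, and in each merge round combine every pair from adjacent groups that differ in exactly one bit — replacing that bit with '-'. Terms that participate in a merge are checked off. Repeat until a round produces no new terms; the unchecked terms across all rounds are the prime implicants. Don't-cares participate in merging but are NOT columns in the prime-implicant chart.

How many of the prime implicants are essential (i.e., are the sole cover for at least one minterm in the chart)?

3

Round 0: 0000✓ 0011 0100✓ 0110✓ 1001✓ 1100✓ 1101✓ 1110✓
Round 1: -100✓ -110✓ 0-00 01-0✓ 1-01 11-0✓ 110-
Round 2: -1-0
PIs = {-1-0, 0-00, 0011, 1-01, 110-}
Coverage chart:
  m3: 0011 ←essential
  m4: -1-0,0-00
  m6: -1-0 ←essential
  m9: 1-01 ←essential
  m12: -1-0,110-
  m13: 1-01,110-
  m14: -1-0 ←essential
Essential: -1-0, 0011, 1-01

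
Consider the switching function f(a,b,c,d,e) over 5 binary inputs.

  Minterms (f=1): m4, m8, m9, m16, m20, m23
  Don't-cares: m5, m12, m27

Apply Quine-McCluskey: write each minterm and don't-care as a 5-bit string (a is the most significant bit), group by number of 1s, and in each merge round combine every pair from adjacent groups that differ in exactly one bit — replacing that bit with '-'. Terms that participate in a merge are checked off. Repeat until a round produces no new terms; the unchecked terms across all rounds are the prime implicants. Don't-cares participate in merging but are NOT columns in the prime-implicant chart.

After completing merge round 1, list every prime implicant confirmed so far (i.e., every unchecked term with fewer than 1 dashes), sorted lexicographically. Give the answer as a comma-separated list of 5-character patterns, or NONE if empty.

size-2^0 implicants → 00100(✓)  00101(✓)  01000(✓)  01001(✓)  01100(✓)  10000(✓)  10100(✓)  10111  11011
size-2^1 implicants → -0100  0-100  0010-  01-00  0100-  10-00
Unchecked terms (primes): -0100, 0-100, 0010-, 01-00, 0100-, 10-00, 10111, 11011

10111, 11011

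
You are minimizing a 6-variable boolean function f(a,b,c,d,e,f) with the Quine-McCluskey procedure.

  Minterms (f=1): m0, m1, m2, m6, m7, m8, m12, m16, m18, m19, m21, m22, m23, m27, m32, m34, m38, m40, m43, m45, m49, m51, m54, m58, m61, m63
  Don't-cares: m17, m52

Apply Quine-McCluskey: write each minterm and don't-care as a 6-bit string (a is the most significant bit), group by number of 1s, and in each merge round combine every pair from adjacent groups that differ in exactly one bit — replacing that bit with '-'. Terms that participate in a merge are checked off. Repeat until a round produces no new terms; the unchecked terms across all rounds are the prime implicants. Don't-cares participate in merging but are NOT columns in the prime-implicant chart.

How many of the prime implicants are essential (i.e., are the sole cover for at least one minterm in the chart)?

Round 0: 000000✓ 000001✓ 000010✓ 000110✓ 000111✓ 001000✓ 001100✓ 010000✓ 010001✓ 010010✓ 010011✓ 010101✓ 010110✓ 010111✓ 011011✓ 100000✓ 100010✓ 100110✓ 101000✓ 101011 101101✓ 110001✓ 110011✓ 110100✓ 110110✓ 111010 111101✓ 111111✓
Round 1: -00000✓ -00010✓ -00110✓ -01000✓ -10001✓ -10011✓ -10110✓ 0-0000✓ 0-0001✓ 0-0010✓ 0-0110✓ 0-0111✓ 00-000✓ 000-10✓ 0000-0✓ 00000-✓ 00011-✓ 001-00 01-011 010-01✓ 010-10✓ 010-11✓ 0100-0✓ 0100-1✓ 01000-✓ 01001-✓ 0101-1✓ 01011-✓ 1-0110✓ 1-1101 10-000✓ 100-10✓ 1000-0✓ 1100-1✓ 1101-0 1111-1
Round 2: --0110 -0-000 -00-10 -000-0 -100-1 0-0-10 0-00-0 0-000- 0-011- 010--1 010-1- 0100--
PIs = {--0110, -0-000, -00-10, -000-0, -100-1, 0-0-10, 0-00-0, 0-000-, 0-011-, 001-00, 01-011, 010--1, 010-1-, 0100--, 1-1101, 101011, 1101-0, 111010, 1111-1}
Coverage chart:
  m0: -0-000,-000-0,0-00-0,0-000-
  m1: 0-000- ←essential
  m2: -00-10,-000-0,0-0-10,0-00-0
  m6: --0110,-00-10,0-0-10,0-011-
  m7: 0-011- ←essential
  m8: -0-000,001-00
  m12: 001-00 ←essential
  m16: 0-00-0,0-000-,0100--
  m18: 0-0-10,0-00-0,010-1-,0100--
  m19: -100-1,01-011,010--1,010-1-,0100--
  m21: 010--1 ←essential
  m22: --0110,0-0-10,0-011-,010-1-
  m23: 0-011-,010--1,010-1-
  m27: 01-011 ←essential
  m32: -0-000,-000-0
  m34: -00-10,-000-0
  m38: --0110,-00-10
  m40: -0-000 ←essential
  m43: 101011 ←essential
  m45: 1-1101 ←essential
  m49: -100-1 ←essential
  m51: -100-1 ←essential
  m54: --0110,1101-0
  m58: 111010 ←essential
  m61: 1-1101,1111-1
  m63: 1111-1 ←essential
Essential: -0-000, -100-1, 0-000-, 0-011-, 001-00, 01-011, 010--1, 1-1101, 101011, 111010, 1111-1

11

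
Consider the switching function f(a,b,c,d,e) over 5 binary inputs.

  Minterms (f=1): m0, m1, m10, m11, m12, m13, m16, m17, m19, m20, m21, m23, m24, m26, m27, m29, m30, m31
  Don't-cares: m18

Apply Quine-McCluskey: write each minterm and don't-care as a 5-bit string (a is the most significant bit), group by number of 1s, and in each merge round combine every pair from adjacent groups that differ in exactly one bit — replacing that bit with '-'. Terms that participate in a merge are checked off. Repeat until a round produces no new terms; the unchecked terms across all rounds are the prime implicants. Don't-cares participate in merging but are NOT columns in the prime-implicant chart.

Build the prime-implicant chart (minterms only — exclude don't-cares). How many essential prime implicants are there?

6

Round 0: 00000✓ 00001✓ 01010✓ 01011✓ 01100✓ 01101✓ 10000✓ 10001✓ 10010✓ 10011✓ 10100✓ 10101✓ 10111✓ 11000✓ 11010✓ 11011✓ 11101✓ 11110✓ 11111✓
Round 1: -0000✓ -0001✓ -1010✓ -1011✓ -1101 0000-✓ 0101-✓ 0110- 1-000✓ 1-010✓ 1-011✓ 1-101✓ 1-111✓ 10-00✓ 10-01✓ 10-11✓ 100-0✓ 100-1✓ 1000-✓ 1001-✓ 101-1✓ 1010-✓ 11-10✓ 11-11✓ 110-0✓ 1101-✓ 111-1✓ 1111-✓
Round 2: -000- -101- 1--11 1-0-0 1-01- 1-1-1 10--1 10-0- 100-- 11-1-
PIs = {-000-, -101-, -1101, 0110-, 1--11, 1-0-0, 1-01-, 1-1-1, 10--1, 10-0-, 100--, 11-1-}
Coverage chart:
  m0: -000- ←essential
  m1: -000- ←essential
  m10: -101- ←essential
  m11: -101- ←essential
  m12: 0110- ←essential
  m13: -1101,0110-
  m16: -000-,1-0-0,10-0-,100--
  m17: -000-,10--1,10-0-,100--
  m19: 1--11,1-01-,10--1,100--
  m20: 10-0- ←essential
  m21: 1-1-1,10--1,10-0-
  m23: 1--11,1-1-1,10--1
  m24: 1-0-0 ←essential
  m26: -101-,1-0-0,1-01-,11-1-
  m27: -101-,1--11,1-01-,11-1-
  m29: -1101,1-1-1
  m30: 11-1- ←essential
  m31: 1--11,1-1-1,11-1-
Essential: -000-, -101-, 0110-, 1-0-0, 10-0-, 11-1-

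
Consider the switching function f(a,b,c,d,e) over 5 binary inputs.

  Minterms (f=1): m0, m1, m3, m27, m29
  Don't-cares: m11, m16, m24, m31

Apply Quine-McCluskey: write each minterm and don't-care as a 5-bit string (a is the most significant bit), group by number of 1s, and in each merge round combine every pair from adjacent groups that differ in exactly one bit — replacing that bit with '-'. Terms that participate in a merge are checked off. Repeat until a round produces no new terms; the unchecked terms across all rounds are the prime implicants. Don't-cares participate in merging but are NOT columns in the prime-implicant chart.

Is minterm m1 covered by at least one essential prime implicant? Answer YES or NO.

size-2^0 implicants → 00000(✓)  00001(✓)  00011(✓)  01011(✓)  10000(✓)  11000(✓)  11011(✓)  11101(✓)  11111(✓)
size-2^1 implicants → -0000  -1011  0-011  000-1  0000-  1-000  11-11  111-1
Unchecked terms (primes): -0000, -1011, 0-011, 000-1, 0000-, 1-000, 11-11, 111-1
Minterm coverage:
  m0 ⊆ -0000,0000-
  m1 ⊆ 000-1,0000-
  m3 ⊆ 0-011,000-1
  m27 ⊆ -1011,11-11
  m29 ⊆ 111-1 [E]
E = {111-1}

NO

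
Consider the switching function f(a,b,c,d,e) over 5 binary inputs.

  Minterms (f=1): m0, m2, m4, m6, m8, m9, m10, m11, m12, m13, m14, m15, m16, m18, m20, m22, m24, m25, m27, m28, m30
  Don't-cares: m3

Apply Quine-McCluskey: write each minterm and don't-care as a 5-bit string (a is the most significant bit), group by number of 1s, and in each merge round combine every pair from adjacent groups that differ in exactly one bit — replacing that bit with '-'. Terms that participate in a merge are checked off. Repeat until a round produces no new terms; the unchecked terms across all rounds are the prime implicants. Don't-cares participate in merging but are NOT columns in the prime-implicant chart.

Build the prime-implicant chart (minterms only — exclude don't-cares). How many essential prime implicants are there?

Round 0: 00000✓ 00010✓ 00011✓ 00100✓ 00110✓ 01000✓ 01001✓ 01010✓ 01011✓ 01100✓ 01101✓ 01110✓ 01111✓ 10000✓ 10010✓ 10100✓ 10110✓ 11000✓ 11001✓ 11011✓ 11100✓ 11110✓
Round 1: -0000✓ -0010✓ -0100✓ -0110✓ -1000✓ -1001✓ -1011✓ -1100✓ -1110✓ 0-000✓ 0-010✓ 0-011✓ 0-100✓ 0-110✓ 00-00✓ 00-10✓ 000-0✓ 0001-✓ 001-0✓ 01-00✓ 01-01✓ 01-10✓ 01-11✓ 010-0✓ 010-1✓ 0100-✓ 0101-✓ 011-0✓ 011-1✓ 0110-✓ 0111-✓ 1-000✓ 1-100✓ 1-110✓ 10-00✓ 10-10✓ 100-0✓ 101-0✓ 11-00✓ 110-1✓ 1100-✓ 111-0✓
Round 2: --000✓ --100✓ --110✓ -0-00✓ -0-10✓ -00-0✓ -01-0✓ -1-00✓ -10-1 -100- -11-0✓ 0--00✓ 0--10✓ 0-0-0✓ 0-01- 0-1-0✓ 00--0✓ 01--0✓ 01--1✓ 01-0-✓ 01-1-✓ 010--✓ 011--✓ 1--00✓ 1-1-0✓ 10--0✓
Round 3: ---00 --1-0 -0--0 0---0 01---
PIs = {---00, --1-0, -0--0, -10-1, -100-, 0---0, 0-01-, 01---}
Coverage chart:
  m0: ---00,-0--0,0---0
  m2: -0--0,0---0,0-01-
  m4: ---00,--1-0,-0--0,0---0
  m6: --1-0,-0--0,0---0
  m8: ---00,-100-,0---0,01---
  m9: -10-1,-100-,01---
  m10: 0---0,0-01-,01---
  m11: -10-1,0-01-,01---
  m12: ---00,--1-0,0---0,01---
  m13: 01--- ←essential
  m14: --1-0,0---0,01---
  m15: 01--- ←essential
  m16: ---00,-0--0
  m18: -0--0 ←essential
  m20: ---00,--1-0,-0--0
  m22: --1-0,-0--0
  m24: ---00,-100-
  m25: -10-1,-100-
  m27: -10-1 ←essential
  m28: ---00,--1-0
  m30: --1-0 ←essential
Essential: --1-0, -0--0, -10-1, 01---

4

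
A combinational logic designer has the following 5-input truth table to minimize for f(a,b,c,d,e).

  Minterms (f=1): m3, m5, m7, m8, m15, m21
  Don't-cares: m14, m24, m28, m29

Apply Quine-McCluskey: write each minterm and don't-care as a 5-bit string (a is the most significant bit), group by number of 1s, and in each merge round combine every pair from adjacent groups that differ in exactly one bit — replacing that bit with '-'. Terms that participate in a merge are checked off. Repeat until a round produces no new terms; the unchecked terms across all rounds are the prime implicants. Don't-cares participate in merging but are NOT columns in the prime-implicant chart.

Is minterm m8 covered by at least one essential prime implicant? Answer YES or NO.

Round 0: 00011✓ 00101✓ 00111✓ 01000✓ 01110✓ 01111✓ 10101✓ 11000✓ 11100✓ 11101✓
Round 1: -0101 -1000 0-111 00-11 001-1 0111- 1-101 11-00 1110-
PIs = {-0101, -1000, 0-111, 00-11, 001-1, 0111-, 1-101, 11-00, 1110-}
Coverage chart:
  m3: 00-11 ←essential
  m5: -0101,001-1
  m7: 0-111,00-11,001-1
  m8: -1000 ←essential
  m15: 0-111,0111-
  m21: -0101,1-101
Essential: -1000, 00-11

YES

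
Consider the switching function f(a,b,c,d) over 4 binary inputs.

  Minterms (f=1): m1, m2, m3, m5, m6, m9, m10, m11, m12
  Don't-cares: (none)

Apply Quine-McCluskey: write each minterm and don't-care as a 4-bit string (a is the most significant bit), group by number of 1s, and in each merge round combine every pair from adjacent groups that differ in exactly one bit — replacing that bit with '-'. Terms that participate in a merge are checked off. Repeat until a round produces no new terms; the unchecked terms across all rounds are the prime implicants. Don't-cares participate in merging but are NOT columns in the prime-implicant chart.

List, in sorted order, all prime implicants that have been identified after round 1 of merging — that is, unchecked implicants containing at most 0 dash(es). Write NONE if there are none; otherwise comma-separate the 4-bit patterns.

Round 0: 0001✓ 0010✓ 0011✓ 0101✓ 0110✓ 1001✓ 1010✓ 1011✓ 1100
Round 1: -001✓ -010✓ -011✓ 0-01 0-10 00-1✓ 001-✓ 10-1✓ 101-✓
Round 2: -0-1 -01-
PIs = {-0-1, -01-, 0-01, 0-10, 1100}

1100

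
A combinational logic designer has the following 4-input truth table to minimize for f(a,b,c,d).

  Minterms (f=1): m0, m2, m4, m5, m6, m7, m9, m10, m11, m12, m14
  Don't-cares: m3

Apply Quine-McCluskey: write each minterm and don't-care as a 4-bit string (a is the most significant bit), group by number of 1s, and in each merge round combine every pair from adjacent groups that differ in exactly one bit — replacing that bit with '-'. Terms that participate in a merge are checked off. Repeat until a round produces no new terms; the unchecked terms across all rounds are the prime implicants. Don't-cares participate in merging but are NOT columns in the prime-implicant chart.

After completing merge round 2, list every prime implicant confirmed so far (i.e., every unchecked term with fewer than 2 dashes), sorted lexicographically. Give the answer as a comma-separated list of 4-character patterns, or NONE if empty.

[col 0] 0000*, 0010*, 0011*, 0100*, 0101*, 0110*, 0111*, 1001*, 1010*, 1011*, 1100*, 1110*
[col 1] -010*, -011*, -100*, -110*, 0-00*, 0-10*, 0-11*, 00-0*, 001-*, 01-0*, 01-1*, 010-*, 011-*, 1-10*, 10-1, 101-*, 11-0*
[col 2] --10, -01-, -1-0, 0--0, 0-1-, 01--
Prime implicants: --10, -01-, -1-0, 0--0, 0-1-, 01--, 10-1

10-1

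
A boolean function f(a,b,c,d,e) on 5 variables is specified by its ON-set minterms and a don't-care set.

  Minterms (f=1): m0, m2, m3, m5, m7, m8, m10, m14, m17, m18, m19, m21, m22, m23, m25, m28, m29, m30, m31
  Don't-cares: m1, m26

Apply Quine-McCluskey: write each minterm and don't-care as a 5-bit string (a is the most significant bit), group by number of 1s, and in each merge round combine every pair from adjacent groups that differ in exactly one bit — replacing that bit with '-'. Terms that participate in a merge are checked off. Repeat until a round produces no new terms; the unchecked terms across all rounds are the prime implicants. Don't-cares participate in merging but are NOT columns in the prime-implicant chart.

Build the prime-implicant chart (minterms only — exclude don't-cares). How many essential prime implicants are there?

5

size-2^0 implicants → 00000(✓)  00001(✓)  00010(✓)  00011(✓)  00101(✓)  00111(✓)  01000(✓)  01010(✓)  01110(✓)  10001(✓)  10010(✓)  10011(✓)  10101(✓)  10110(✓)  10111(✓)  11001(✓)  11010(✓)  11100(✓)  11101(✓)  11110(✓)  11111(✓)
size-2^1 implicants → -0001(✓)  -0010(✓)  -0011(✓)  -0101(✓)  -0111(✓)  -1010(✓)  -1110(✓)  0-000(✓)  0-010(✓)  00-01(✓)  00-11(✓)  000-0(✓)  000-1(✓)  0000-(✓)  0001-(✓)  001-1(✓)  01-10(✓)  010-0(✓)  1-001(✓)  1-010(✓)  1-101(✓)  1-110(✓)  1-111(✓)  10-01(✓)  10-10(✓)  10-11(✓)  100-1(✓)  1001-(✓)  101-1(✓)  1011-(✓)  11-01(✓)  11-10(✓)  111-0(✓)  111-1(✓)  1110-(✓)  1111-(✓)
size-2^2 implicants → --010  -0-01(✓)  -0-11(✓)  -00-1(✓)  -001-  -01-1(✓)  -1-10  0-0-0  00--1(✓)  000--  1--01  1--10  1-1-1  1-11-  10--1(✓)  10-1-  111--
size-2^3 implicants → -0--1
Unchecked terms (primes): --010, -0--1, -001-, -1-10, 0-0-0, 000--, 1--01, 1--10, 1-1-1, 1-11-, 10-1-, 111--
Minterm coverage:
  m0 ⊆ 0-0-0,000--
  m2 ⊆ --010,-001-,0-0-0,000--
  m3 ⊆ -0--1,-001-,000--
  m5 ⊆ -0--1 [E]
  m7 ⊆ -0--1 [E]
  m8 ⊆ 0-0-0 [E]
  m10 ⊆ --010,-1-10,0-0-0
  m14 ⊆ -1-10 [E]
  m17 ⊆ -0--1,1--01
  m18 ⊆ --010,-001-,1--10,10-1-
  m19 ⊆ -0--1,-001-,10-1-
  m21 ⊆ -0--1,1--01,1-1-1
  m22 ⊆ 1--10,1-11-,10-1-
  m23 ⊆ -0--1,1-1-1,1-11-,10-1-
  m25 ⊆ 1--01 [E]
  m28 ⊆ 111-- [E]
  m29 ⊆ 1--01,1-1-1,111--
  m30 ⊆ -1-10,1--10,1-11-,111--
  m31 ⊆ 1-1-1,1-11-,111--
E = {-0--1, -1-10, 0-0-0, 1--01, 111--}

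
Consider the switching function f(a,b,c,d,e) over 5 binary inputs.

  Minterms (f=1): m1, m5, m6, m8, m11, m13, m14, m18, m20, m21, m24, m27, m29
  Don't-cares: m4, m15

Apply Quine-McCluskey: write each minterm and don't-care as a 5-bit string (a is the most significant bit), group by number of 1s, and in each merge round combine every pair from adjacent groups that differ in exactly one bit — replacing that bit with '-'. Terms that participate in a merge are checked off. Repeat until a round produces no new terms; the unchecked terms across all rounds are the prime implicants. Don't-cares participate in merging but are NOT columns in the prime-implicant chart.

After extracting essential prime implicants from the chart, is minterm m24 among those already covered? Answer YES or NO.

[col 0] 00001*, 00100*, 00101*, 00110*, 01000*, 01011*, 01101*, 01110*, 01111*, 10010, 10100*, 10101*, 11000*, 11011*, 11101*
[col 1] -0100*, -0101*, -1000, -1011, -1101*, 0-101*, 0-110, 00-01, 001-0, 0010-*, 01-11, 011-1, 0111-, 1-101*, 1010-*
[col 2] --101, -010-
Prime implicants: --101, -010-, -1000, -1011, 0-110, 00-01, 001-0, 01-11, 011-1, 0111-, 10010
PI chart (minterm → PIs covering it):
  1 | 00-01  (sole → essential)
  5 | --101,-010-,00-01
  6 | 0-110,001-0
  8 | -1000  (sole → essential)
  11 | -1011,01-11
  13 | --101,011-1
  14 | 0-110,0111-
  18 | 10010  (sole → essential)
  20 | -010-  (sole → essential)
  21 | --101,-010-
  24 | -1000  (sole → essential)
  27 | -1011  (sole → essential)
  29 | --101  (sole → essential)
Essential prime implicants: --101, -010-, -1000, -1011, 00-01, 10010

YES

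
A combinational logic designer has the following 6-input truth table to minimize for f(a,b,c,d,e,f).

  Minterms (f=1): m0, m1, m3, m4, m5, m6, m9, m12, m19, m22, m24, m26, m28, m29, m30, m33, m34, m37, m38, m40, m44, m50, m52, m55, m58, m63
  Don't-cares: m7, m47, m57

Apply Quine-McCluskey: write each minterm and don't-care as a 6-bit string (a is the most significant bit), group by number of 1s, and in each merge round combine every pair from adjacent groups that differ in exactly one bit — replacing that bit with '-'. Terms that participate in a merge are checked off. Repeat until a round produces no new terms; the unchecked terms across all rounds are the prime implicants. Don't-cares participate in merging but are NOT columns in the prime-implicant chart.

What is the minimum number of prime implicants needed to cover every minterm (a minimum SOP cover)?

size-2^0 implicants → 000000(✓)  000001(✓)  000011(✓)  000100(✓)  000101(✓)  000110(✓)  000111(✓)  001001(✓)  001100(✓)  010011(✓)  010110(✓)  011000(✓)  011010(✓)  011100(✓)  011101(✓)  011110(✓)  100001(✓)  100010(✓)  100101(✓)  100110(✓)  101000(✓)  101100(✓)  101111(✓)  110010(✓)  110100  110111(✓)  111001  111010(✓)  111111(✓)
size-2^1 implicants → -00001(✓)  -00101(✓)  -00110  -01100  -11010  0-0011  0-0110  0-1100  00-001  00-100  000-00(✓)  000-01(✓)  000-11(✓)  0000-1(✓)  00000-(✓)  0001-0(✓)  0001-1(✓)  00010-(✓)  00011-(✓)  01-110  011-00(✓)  011-10(✓)  0110-0(✓)  0111-0(✓)  01110-  1-0010  1-1111  100-01(✓)  100-10  101-00  11-010  11-111
size-2^2 implicants → -00-01  000--1  000-0-  0001--  011--0
Unchecked terms (primes): -00-01, -00110, -01100, -11010, 0-0011, 0-0110, 0-1100, 00-001, 00-100, 000--1, 000-0-, 0001--, 01-110, 011--0, 01110-, 1-0010, 1-1111, 100-10, 101-00, 11-010, 11-111, 110100, 111001
Minterm coverage:
  m0 ⊆ 000-0- [E]
  m1 ⊆ -00-01,00-001,000--1,000-0-
  m3 ⊆ 0-0011,000--1
  m4 ⊆ 00-100,000-0-,0001--
  m5 ⊆ -00-01,000--1,000-0-,0001--
  m6 ⊆ -00110,0-0110,0001--
  m9 ⊆ 00-001 [E]
  m12 ⊆ -01100,0-1100,00-100
  m19 ⊆ 0-0011 [E]
  m22 ⊆ 0-0110,01-110
  m24 ⊆ 011--0 [E]
  m26 ⊆ -11010,011--0
  m28 ⊆ 0-1100,011--0,01110-
  m29 ⊆ 01110- [E]
  m30 ⊆ 01-110,011--0
  m33 ⊆ -00-01 [E]
  m34 ⊆ 1-0010,100-10
  m37 ⊆ -00-01 [E]
  m38 ⊆ -00110,100-10
  m40 ⊆ 101-00 [E]
  m44 ⊆ -01100,101-00
  m50 ⊆ 1-0010,11-010
  m52 ⊆ 110100 [E]
  m55 ⊆ 11-111 [E]
  m58 ⊆ -11010,11-010
  m63 ⊆ 1-1111,11-111
E = {-00-01, 0-0011, 00-001, 000-0-, 011--0, 01110-, 101-00, 11-111, 110100}
Petrick residual → -01100, 0-0110, 100-10, 11-010
Cover = b'c'e'f + b'cde'f' + a'c'd'ef + a'c'def' + a'b'd'e'f + a'b'c'e' + a'bcf' + a'bcde' + ab'c'ef' + ab'ce'f' + abd'ef' + abdef + abc'de'f'  |cover|=13

13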